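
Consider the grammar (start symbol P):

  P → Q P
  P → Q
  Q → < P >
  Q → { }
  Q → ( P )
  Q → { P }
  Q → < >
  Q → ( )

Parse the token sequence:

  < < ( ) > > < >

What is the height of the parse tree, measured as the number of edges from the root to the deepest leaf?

6

[P [Q < [P [Q < [P [Q ( )]] >]] >] [P [Q < >]]]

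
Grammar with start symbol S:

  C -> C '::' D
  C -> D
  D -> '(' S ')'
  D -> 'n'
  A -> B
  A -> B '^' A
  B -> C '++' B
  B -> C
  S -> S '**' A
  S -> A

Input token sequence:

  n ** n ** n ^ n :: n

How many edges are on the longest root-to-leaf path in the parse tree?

7

[S [S [S [A [B [C [D n]]]]] ** [A [B [C [D n]]]]] ** [A [B [C [D n]]] ^ [A [B [C [C [D n]] :: [D n]]]]]]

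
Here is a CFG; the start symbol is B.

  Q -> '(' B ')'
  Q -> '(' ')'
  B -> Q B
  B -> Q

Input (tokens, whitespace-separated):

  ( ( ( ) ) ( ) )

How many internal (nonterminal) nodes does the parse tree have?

[B [Q ( [B [Q ( [B [Q ( )]] )] [B [Q ( )]]] )]]

8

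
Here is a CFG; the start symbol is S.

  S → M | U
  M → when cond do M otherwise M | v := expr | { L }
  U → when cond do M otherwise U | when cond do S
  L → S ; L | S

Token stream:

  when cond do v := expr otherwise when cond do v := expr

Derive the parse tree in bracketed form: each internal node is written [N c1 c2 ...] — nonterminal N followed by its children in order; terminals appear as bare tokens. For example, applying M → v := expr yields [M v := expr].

[S [U when cond do [M v := expr] otherwise [U when cond do [S [M v := expr]]]]]

S
U
when cond do M otherwise U
when cond do v := expr otherwise U
when cond do v := expr otherwise when cond do S
when cond do v := expr otherwise when cond do M
when cond do v := expr otherwise when cond do v := expr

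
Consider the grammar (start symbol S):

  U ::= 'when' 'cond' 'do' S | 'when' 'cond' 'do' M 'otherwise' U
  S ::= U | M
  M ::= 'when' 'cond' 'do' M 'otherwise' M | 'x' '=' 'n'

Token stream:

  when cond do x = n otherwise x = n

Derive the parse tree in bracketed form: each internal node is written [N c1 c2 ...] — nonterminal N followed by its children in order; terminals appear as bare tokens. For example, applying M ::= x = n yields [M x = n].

S
M
when cond do M otherwise M
when cond do x = n otherwise M
when cond do x = n otherwise x = n

[S [M when cond do [M x = n] otherwise [M x = n]]]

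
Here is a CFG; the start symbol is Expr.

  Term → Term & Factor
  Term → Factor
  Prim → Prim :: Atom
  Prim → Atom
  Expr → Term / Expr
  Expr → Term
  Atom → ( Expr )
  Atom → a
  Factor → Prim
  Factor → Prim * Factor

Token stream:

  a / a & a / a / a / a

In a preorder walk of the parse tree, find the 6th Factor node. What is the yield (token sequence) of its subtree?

[Expr [Term [Factor [Prim [Atom a]]]] / [Expr [Term [Term [Factor [Prim [Atom a]]]] & [Factor [Prim [Atom a]]]] / [Expr [Term [Factor [Prim [Atom a]]]] / [Expr [Term [Factor [Prim [Atom a]]]] / [Expr [Term [Factor [Prim [Atom a]]]]]]]]]

a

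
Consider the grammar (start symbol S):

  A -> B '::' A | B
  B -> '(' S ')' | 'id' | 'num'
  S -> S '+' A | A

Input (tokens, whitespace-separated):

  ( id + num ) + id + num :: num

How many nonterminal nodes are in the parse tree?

17

[S [S [S [A [B ( [S [S [A [B id]]] + [A [B num]]] )]]] + [A [B id]]] + [A [B num] :: [A [B num]]]]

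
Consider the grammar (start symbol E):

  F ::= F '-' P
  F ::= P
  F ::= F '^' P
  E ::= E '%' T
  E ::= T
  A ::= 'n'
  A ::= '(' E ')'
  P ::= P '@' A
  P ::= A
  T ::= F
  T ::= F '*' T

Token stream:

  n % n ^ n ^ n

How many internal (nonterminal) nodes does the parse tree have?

16

[E [E [T [F [P [A n]]]]] % [T [F [F [F [P [A n]]] ^ [P [A n]]] ^ [P [A n]]]]]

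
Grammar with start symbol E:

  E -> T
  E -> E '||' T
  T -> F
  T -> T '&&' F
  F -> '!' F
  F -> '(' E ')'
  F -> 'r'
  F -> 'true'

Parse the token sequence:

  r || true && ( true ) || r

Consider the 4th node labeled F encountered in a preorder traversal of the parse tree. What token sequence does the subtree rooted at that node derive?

true

[E [E [E [T [F r]]] || [T [T [F true]] && [F ( [E [T [F true]]] )]]] || [T [F r]]]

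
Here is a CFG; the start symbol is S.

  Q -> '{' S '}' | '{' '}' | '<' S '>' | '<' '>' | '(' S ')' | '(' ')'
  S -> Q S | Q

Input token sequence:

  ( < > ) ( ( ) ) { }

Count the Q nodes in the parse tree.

5

[S [Q ( [S [Q < >]] )] [S [Q ( [S [Q ( )]] )] [S [Q { }]]]]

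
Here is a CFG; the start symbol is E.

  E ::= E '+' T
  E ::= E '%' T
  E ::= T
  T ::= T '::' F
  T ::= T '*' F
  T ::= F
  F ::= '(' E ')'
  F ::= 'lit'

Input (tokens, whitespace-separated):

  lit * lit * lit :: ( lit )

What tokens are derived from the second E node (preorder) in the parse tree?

lit

[E [T [T [T [T [F lit]] * [F lit]] * [F lit]] :: [F ( [E [T [F lit]]] )]]]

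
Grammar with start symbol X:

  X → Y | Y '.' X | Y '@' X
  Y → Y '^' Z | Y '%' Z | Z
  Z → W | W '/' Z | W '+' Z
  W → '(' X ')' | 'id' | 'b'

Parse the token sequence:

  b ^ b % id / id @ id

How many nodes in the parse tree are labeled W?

5

[X [Y [Y [Y [Z [W b]]] ^ [Z [W b]]] % [Z [W id] / [Z [W id]]]] @ [X [Y [Z [W id]]]]]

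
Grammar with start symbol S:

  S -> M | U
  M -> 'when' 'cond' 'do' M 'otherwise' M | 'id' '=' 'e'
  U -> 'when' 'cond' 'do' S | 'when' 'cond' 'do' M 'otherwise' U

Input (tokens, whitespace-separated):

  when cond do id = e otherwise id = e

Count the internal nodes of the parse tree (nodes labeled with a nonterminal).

4

[S [M when cond do [M id = e] otherwise [M id = e]]]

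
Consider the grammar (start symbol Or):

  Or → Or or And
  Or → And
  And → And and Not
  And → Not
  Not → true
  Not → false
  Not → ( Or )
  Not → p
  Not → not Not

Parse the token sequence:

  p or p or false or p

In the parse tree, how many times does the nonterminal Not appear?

[Or [Or [Or [Or [And [Not p]]] or [And [Not p]]] or [And [Not false]]] or [And [Not p]]]

4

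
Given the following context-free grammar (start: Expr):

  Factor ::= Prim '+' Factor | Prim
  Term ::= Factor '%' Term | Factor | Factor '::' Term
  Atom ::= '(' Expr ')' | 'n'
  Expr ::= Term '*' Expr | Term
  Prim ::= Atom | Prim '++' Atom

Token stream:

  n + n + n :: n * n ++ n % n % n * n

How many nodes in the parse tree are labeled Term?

6

[Expr [Term [Factor [Prim [Atom n]] + [Factor [Prim [Atom n]] + [Factor [Prim [Atom n]]]]] :: [Term [Factor [Prim [Atom n]]]]] * [Expr [Term [Factor [Prim [Prim [Atom n]] ++ [Atom n]]] % [Term [Factor [Prim [Atom n]]] % [Term [Factor [Prim [Atom n]]]]]] * [Expr [Term [Factor [Prim [Atom n]]]]]]]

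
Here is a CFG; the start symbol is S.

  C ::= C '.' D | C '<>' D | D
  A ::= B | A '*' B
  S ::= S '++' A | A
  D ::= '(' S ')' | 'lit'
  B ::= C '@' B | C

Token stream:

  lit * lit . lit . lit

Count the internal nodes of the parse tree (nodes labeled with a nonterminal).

[S [A [A [B [C [D lit]]]] * [B [C [C [C [D lit]] . [D lit]] . [D lit]]]]]

13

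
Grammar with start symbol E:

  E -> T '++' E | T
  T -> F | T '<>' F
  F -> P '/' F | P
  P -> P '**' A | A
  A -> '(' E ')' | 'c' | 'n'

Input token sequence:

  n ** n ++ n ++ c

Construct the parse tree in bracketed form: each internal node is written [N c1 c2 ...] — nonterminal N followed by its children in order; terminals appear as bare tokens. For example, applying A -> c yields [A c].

[E [T [F [P [P [A n]] ** [A n]]]] ++ [E [T [F [P [A n]]]] ++ [E [T [F [P [A c]]]]]]]

E
T ++ E
F ++ E
P ++ E
P ** A ++ E
A ** A ++ E
n ** A ++ E
n ** n ++ E
n ** n ++ T ++ E
n ** n ++ F ++ E
n ** n ++ P ++ E
n ** n ++ A ++ E
n ** n ++ n ++ E
n ** n ++ n ++ T
n ** n ++ n ++ F
n ** n ++ n ++ P
n ** n ++ n ++ A
n ** n ++ n ++ c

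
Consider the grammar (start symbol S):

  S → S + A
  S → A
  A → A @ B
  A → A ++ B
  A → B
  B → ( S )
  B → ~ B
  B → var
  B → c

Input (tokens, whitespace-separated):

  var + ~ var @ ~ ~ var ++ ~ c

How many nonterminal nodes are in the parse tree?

14

[S [S [A [B var]]] + [A [A [A [B ~ [B var]]] @ [B ~ [B ~ [B var]]]] ++ [B ~ [B c]]]]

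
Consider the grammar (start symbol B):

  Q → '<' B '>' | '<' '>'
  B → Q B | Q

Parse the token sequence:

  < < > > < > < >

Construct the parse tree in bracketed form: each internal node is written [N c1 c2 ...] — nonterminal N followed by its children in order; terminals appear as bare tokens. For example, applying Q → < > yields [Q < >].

B
Q B
< B > B
< Q > B
< < > > B
< < > > Q B
< < > > < > B
< < > > < > Q
< < > > < > < >

[B [Q < [B [Q < >]] >] [B [Q < >] [B [Q < >]]]]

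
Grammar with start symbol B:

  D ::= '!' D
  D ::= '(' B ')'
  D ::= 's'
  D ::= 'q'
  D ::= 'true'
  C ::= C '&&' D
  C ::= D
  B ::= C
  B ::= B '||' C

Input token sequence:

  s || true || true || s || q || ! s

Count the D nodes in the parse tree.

[B [B [B [B [B [B [C [D s]]] || [C [D true]]] || [C [D true]]] || [C [D s]]] || [C [D q]]] || [C [D ! [D s]]]]

7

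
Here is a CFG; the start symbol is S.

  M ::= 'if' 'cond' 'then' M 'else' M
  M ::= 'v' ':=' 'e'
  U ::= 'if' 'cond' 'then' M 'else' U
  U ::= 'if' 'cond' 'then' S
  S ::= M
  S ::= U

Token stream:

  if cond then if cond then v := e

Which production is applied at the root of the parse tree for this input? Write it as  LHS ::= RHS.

S ::= U

[S [U if cond then [S [U if cond then [S [M v := e]]]]]]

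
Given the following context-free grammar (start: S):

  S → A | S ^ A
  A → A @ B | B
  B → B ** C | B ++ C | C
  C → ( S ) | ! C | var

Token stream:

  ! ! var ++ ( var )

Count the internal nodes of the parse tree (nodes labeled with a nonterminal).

[S [A [B [B [C ! [C ! [C var]]]] ++ [C ( [S [A [B [C var]]]] )]]]]

12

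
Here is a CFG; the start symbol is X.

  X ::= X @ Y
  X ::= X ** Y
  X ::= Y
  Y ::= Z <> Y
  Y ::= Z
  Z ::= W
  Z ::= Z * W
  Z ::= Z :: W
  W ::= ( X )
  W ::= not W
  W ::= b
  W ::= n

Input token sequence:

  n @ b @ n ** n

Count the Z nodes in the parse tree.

4

[X [X [X [X [Y [Z [W n]]]] @ [Y [Z [W b]]]] @ [Y [Z [W n]]]] ** [Y [Z [W n]]]]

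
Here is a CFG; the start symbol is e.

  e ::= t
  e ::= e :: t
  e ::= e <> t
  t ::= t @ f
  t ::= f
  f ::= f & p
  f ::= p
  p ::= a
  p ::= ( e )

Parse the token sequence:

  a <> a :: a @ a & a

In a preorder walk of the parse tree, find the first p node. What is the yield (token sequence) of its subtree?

[e [e [e [t [f [p a]]]] <> [t [f [p a]]]] :: [t [t [f [p a]]] @ [f [f [p a]] & [p a]]]]

a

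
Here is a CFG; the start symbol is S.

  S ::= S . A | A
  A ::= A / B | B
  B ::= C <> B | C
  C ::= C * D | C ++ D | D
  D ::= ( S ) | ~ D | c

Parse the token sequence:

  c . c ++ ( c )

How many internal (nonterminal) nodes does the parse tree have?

17

[S [S [A [B [C [D c]]]]] . [A [B [C [C [D c]] ++ [D ( [S [A [B [C [D c]]]]] )]]]]]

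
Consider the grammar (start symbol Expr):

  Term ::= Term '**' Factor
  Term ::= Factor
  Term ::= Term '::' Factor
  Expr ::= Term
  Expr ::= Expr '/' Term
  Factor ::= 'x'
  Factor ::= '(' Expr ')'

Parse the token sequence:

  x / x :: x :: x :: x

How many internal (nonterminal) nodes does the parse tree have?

[Expr [Expr [Term [Factor x]]] / [Term [Term [Term [Term [Factor x]] :: [Factor x]] :: [Factor x]] :: [Factor x]]]

12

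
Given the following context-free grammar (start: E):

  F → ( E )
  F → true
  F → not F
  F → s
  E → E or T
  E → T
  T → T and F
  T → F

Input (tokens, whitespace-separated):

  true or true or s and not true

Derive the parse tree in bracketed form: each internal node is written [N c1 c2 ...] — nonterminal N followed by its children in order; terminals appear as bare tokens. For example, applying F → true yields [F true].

E
E or T
E or T or T
T or T or T
F or T or T
true or T or T
true or F or T
true or true or T
true or true or T and F
true or true or F and F
true or true or s and F
true or true or s and not F
true or true or s and not true

[E [E [E [T [F true]]] or [T [F true]]] or [T [T [F s]] and [F not [F true]]]]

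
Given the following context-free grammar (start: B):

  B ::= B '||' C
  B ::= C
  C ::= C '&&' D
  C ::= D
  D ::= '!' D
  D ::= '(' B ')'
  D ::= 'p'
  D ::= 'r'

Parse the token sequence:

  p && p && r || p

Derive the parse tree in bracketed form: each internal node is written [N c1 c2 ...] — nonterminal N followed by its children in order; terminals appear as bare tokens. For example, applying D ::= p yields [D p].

[B [B [C [C [C [D p]] && [D p]] && [D r]]] || [C [D p]]]

B
B || C
C || C
C && D || C
C && D && D || C
D && D && D || C
p && D && D || C
p && p && D || C
p && p && r || C
p && p && r || D
p && p && r || p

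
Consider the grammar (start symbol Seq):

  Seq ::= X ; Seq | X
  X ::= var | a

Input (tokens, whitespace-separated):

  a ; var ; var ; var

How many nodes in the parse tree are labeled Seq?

[Seq [X a] ; [Seq [X var] ; [Seq [X var] ; [Seq [X var]]]]]

4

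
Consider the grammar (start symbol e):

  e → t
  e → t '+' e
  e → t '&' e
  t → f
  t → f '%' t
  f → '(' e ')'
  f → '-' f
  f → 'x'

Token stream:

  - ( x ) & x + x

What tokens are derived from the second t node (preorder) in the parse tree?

[e [t [f - [f ( [e [t [f x]]] )]]] & [e [t [f x]] + [e [t [f x]]]]]

x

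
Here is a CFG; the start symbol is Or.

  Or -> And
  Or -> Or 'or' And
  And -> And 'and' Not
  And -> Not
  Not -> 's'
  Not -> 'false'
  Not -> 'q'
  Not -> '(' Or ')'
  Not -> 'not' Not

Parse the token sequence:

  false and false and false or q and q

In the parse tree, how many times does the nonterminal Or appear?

2

[Or [Or [And [And [And [Not false]] and [Not false]] and [Not false]]] or [And [And [Not q]] and [Not q]]]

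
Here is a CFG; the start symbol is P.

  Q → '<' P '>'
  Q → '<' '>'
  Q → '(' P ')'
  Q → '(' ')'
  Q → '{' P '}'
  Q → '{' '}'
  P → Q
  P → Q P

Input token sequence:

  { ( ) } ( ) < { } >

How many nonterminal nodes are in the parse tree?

10

[P [Q { [P [Q ( )]] }] [P [Q ( )] [P [Q < [P [Q { }]] >]]]]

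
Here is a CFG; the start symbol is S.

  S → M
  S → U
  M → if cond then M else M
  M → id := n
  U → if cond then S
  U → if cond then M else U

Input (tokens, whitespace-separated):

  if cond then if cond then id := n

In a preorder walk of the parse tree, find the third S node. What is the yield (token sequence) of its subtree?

[S [U if cond then [S [U if cond then [S [M id := n]]]]]]

id := n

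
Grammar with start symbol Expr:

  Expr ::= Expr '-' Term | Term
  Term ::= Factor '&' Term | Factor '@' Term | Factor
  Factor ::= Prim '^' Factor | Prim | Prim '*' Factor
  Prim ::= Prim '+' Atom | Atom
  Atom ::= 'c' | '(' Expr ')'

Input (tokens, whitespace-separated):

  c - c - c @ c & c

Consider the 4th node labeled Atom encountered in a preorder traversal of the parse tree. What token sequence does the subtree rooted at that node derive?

c

[Expr [Expr [Expr [Term [Factor [Prim [Atom c]]]]] - [Term [Factor [Prim [Atom c]]]]] - [Term [Factor [Prim [Atom c]]] @ [Term [Factor [Prim [Atom c]]] & [Term [Factor [Prim [Atom c]]]]]]]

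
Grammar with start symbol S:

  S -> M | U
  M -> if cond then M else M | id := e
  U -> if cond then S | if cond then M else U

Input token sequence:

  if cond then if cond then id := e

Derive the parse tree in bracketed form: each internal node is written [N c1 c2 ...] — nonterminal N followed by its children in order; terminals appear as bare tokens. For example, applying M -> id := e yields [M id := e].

S
U
if cond then S
if cond then U
if cond then if cond then S
if cond then if cond then M
if cond then if cond then id := e

[S [U if cond then [S [U if cond then [S [M id := e]]]]]]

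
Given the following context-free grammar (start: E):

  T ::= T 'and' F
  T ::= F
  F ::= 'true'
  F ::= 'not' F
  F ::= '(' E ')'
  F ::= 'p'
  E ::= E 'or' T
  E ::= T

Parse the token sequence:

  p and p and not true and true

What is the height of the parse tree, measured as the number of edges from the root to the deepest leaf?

6

[E [T [T [T [T [F p]] and [F p]] and [F not [F true]]] and [F true]]]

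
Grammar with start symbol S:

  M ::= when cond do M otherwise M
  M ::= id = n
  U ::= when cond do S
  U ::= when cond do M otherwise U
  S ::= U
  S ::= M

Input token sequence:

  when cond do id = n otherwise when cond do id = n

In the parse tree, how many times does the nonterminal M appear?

2

[S [U when cond do [M id = n] otherwise [U when cond do [S [M id = n]]]]]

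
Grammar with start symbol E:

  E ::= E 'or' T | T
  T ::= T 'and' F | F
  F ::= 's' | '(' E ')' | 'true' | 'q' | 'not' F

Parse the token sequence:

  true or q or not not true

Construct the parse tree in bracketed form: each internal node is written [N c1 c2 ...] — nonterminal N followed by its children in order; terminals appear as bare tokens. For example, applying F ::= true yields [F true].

E
E or T
E or T or T
T or T or T
F or T or T
true or T or T
true or F or T
true or q or T
true or q or F
true or q or not F
true or q or not not F
true or q or not not true

[E [E [E [T [F true]]] or [T [F q]]] or [T [F not [F not [F true]]]]]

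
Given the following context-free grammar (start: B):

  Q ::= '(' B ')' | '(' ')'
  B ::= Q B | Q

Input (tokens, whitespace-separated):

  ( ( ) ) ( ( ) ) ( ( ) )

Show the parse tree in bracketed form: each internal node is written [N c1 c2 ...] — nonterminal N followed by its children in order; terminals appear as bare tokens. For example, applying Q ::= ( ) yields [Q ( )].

[B [Q ( [B [Q ( )]] )] [B [Q ( [B [Q ( )]] )] [B [Q ( [B [Q ( )]] )]]]]

B
Q B
( B ) B
( Q ) B
( ( ) ) B
( ( ) ) Q B
( ( ) ) ( B ) B
( ( ) ) ( Q ) B
( ( ) ) ( ( ) ) B
( ( ) ) ( ( ) ) Q
( ( ) ) ( ( ) ) ( B )
( ( ) ) ( ( ) ) ( Q )
( ( ) ) ( ( ) ) ( ( ) )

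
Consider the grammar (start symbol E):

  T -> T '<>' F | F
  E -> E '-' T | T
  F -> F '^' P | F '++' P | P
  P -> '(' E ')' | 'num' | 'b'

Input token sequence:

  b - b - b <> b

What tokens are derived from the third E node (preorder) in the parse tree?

b

[E [E [E [T [F [P b]]]] - [T [F [P b]]]] - [T [T [F [P b]]] <> [F [P b]]]]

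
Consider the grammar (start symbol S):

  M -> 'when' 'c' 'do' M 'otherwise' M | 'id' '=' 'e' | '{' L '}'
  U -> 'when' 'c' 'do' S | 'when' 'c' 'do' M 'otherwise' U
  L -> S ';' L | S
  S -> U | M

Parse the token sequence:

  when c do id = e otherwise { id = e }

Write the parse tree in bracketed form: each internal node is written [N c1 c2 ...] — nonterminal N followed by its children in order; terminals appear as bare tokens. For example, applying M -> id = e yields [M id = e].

S
M
when c do M otherwise M
when c do id = e otherwise M
when c do id = e otherwise { L }
when c do id = e otherwise { S }
when c do id = e otherwise { M }
when c do id = e otherwise { id = e }

[S [M when c do [M id = e] otherwise [M { [L [S [M id = e]]] }]]]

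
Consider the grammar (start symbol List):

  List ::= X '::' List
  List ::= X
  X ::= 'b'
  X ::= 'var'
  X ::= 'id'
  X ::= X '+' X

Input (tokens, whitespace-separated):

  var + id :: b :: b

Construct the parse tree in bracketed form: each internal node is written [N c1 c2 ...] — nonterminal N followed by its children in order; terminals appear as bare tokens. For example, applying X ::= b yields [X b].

[List [X [X var] + [X id]] :: [List [X b] :: [List [X b]]]]

List
X :: List
X + X :: List
var + X :: List
var + id :: List
var + id :: X :: List
var + id :: b :: List
var + id :: b :: X
var + id :: b :: b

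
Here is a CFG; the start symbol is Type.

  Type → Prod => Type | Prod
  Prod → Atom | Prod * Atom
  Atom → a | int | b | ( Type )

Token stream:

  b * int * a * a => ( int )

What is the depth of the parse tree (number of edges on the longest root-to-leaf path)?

[Type [Prod [Prod [Prod [Prod [Atom b]] * [Atom int]] * [Atom a]] * [Atom a]] => [Type [Prod [Atom ( [Type [Prod [Atom int]]] )]]]]

7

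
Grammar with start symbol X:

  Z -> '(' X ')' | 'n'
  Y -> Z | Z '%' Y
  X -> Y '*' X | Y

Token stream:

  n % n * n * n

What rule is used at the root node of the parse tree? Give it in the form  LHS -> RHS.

[X [Y [Z n] % [Y [Z n]]] * [X [Y [Z n]] * [X [Y [Z n]]]]]

X -> Y '*' X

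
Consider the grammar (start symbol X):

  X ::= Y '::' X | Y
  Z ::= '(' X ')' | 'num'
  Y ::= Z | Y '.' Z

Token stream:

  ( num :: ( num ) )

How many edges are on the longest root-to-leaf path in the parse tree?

10

[X [Y [Z ( [X [Y [Z num]] :: [X [Y [Z ( [X [Y [Z num]]] )]]]] )]]]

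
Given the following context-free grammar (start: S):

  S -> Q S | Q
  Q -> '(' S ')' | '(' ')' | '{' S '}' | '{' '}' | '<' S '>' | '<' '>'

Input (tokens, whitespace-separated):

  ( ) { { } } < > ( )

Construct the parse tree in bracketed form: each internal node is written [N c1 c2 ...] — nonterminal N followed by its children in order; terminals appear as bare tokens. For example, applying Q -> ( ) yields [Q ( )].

S
Q S
( ) S
( ) Q S
( ) { S } S
( ) { Q } S
( ) { { } } S
( ) { { } } Q S
( ) { { } } < > S
( ) { { } } < > Q
( ) { { } } < > ( )

[S [Q ( )] [S [Q { [S [Q { }]] }] [S [Q < >] [S [Q ( )]]]]]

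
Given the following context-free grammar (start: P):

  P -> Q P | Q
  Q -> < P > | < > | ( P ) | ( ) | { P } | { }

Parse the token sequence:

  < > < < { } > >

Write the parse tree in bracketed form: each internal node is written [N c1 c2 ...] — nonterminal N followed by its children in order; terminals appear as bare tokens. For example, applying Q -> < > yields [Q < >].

[P [Q < >] [P [Q < [P [Q < [P [Q { }]] >]] >]]]

P
Q P
< > P
< > Q
< > < P >
< > < Q >
< > < < P > >
< > < < Q > >
< > < < { } > >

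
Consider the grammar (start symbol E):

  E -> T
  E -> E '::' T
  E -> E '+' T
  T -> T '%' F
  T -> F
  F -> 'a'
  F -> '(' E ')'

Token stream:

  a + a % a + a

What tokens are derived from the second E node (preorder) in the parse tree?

a + a % a

[E [E [E [T [F a]]] + [T [T [F a]] % [F a]]] + [T [F a]]]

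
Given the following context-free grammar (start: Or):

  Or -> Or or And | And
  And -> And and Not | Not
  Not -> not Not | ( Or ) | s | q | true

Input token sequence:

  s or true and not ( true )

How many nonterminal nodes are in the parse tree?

[Or [Or [And [Not s]]] or [And [And [Not true]] and [Not not [Not ( [Or [And [Not true]]] )]]]]

12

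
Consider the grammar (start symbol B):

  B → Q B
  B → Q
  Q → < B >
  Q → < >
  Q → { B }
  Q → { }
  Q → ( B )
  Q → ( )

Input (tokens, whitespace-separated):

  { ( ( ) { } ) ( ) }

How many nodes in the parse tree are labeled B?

[B [Q { [B [Q ( [B [Q ( )] [B [Q { }]]] )] [B [Q ( )]]] }]]

5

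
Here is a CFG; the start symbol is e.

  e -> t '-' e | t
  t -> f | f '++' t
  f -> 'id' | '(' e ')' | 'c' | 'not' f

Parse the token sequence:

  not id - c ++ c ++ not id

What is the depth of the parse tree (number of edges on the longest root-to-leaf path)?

7

[e [t [f not [f id]]] - [e [t [f c] ++ [t [f c] ++ [t [f not [f id]]]]]]]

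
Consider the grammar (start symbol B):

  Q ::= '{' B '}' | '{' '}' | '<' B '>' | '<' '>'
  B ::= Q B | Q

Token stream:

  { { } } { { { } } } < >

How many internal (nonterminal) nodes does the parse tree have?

12

[B [Q { [B [Q { }]] }] [B [Q { [B [Q { [B [Q { }]] }]] }] [B [Q < >]]]]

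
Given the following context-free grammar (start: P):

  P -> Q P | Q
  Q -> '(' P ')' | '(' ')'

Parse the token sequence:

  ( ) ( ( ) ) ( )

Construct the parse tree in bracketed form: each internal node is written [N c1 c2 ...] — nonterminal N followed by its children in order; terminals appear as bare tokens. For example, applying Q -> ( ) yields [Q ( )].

P
Q P
( ) P
( ) Q P
( ) ( P ) P
( ) ( Q ) P
( ) ( ( ) ) P
( ) ( ( ) ) Q
( ) ( ( ) ) ( )

[P [Q ( )] [P [Q ( [P [Q ( )]] )] [P [Q ( )]]]]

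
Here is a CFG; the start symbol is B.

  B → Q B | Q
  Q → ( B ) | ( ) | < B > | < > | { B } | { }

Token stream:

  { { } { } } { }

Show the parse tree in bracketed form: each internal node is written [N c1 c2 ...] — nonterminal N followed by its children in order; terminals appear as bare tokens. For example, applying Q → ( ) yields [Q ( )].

[B [Q { [B [Q { }] [B [Q { }]]] }] [B [Q { }]]]

B
Q B
{ B } B
{ Q B } B
{ { } B } B
{ { } Q } B
{ { } { } } B
{ { } { } } Q
{ { } { } } { }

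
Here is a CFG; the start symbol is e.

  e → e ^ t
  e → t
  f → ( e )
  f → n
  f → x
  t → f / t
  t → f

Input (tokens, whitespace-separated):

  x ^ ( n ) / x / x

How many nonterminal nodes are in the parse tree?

[e [e [t [f x]]] ^ [t [f ( [e [t [f n]]] )] / [t [f x] / [t [f x]]]]]

13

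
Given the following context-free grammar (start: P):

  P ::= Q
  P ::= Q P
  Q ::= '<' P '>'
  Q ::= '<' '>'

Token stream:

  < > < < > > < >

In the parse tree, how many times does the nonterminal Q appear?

[P [Q < >] [P [Q < [P [Q < >]] >] [P [Q < >]]]]

4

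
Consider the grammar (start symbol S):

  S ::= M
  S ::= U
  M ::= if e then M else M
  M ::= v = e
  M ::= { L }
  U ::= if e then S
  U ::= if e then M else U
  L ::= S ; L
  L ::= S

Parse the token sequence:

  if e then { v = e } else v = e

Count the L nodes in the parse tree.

1

[S [M if e then [M { [L [S [M v = e]]] }] else [M v = e]]]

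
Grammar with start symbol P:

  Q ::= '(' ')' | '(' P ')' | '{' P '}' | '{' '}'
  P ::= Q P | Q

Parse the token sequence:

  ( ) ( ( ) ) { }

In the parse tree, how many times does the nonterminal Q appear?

[P [Q ( )] [P [Q ( [P [Q ( )]] )] [P [Q { }]]]]

4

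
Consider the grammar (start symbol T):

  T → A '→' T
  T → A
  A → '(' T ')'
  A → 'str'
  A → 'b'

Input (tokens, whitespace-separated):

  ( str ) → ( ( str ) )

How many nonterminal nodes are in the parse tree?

[T [A ( [T [A str]] )] → [T [A ( [T [A ( [T [A str]] )]] )]]]

10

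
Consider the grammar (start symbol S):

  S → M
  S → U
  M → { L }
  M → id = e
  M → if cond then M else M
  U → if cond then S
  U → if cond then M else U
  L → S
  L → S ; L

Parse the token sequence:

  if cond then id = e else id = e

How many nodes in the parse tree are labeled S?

[S [M if cond then [M id = e] else [M id = e]]]

1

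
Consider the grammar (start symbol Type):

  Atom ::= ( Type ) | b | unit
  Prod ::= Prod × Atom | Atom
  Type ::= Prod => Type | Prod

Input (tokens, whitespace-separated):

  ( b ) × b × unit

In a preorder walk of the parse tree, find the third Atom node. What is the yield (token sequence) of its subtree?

[Type [Prod [Prod [Prod [Atom ( [Type [Prod [Atom b]]] )]] × [Atom b]] × [Atom unit]]]

b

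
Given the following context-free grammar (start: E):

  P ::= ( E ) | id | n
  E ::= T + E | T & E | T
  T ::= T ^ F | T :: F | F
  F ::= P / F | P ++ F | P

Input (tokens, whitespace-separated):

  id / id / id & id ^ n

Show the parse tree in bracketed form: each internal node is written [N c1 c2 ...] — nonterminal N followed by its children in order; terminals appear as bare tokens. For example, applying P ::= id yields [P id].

[E [T [F [P id] / [F [P id] / [F [P id]]]]] & [E [T [T [F [P id]]] ^ [F [P n]]]]]

E
T & E
F & E
P / F & E
id / F & E
id / P / F & E
id / id / F & E
id / id / P & E
id / id / id & E
id / id / id & T
id / id / id & T ^ F
id / id / id & F ^ F
id / id / id & P ^ F
id / id / id & id ^ F
id / id / id & id ^ P
id / id / id & id ^ n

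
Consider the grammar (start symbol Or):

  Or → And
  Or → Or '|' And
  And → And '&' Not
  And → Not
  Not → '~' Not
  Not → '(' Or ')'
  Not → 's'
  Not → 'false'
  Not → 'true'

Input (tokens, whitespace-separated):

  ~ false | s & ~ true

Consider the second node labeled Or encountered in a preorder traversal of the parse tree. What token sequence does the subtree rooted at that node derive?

~ false

[Or [Or [And [Not ~ [Not false]]]] | [And [And [Not s]] & [Not ~ [Not true]]]]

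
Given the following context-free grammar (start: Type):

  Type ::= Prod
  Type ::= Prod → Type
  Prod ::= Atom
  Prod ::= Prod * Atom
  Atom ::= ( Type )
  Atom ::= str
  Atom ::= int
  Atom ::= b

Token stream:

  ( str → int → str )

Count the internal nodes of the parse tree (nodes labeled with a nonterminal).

12

[Type [Prod [Atom ( [Type [Prod [Atom str]] → [Type [Prod [Atom int]] → [Type [Prod [Atom str]]]]] )]]]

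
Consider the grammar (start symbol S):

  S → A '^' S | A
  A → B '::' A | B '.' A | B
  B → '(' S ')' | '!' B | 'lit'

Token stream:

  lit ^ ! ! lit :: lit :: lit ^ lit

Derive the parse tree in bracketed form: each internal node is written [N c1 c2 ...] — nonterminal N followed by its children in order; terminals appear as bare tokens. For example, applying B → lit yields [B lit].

[S [A [B lit]] ^ [S [A [B ! [B ! [B lit]]] :: [A [B lit] :: [A [B lit]]]] ^ [S [A [B lit]]]]]

S
A ^ S
B ^ S
lit ^ S
lit ^ A ^ S
lit ^ B :: A ^ S
lit ^ ! B :: A ^ S
lit ^ ! ! B :: A ^ S
lit ^ ! ! lit :: A ^ S
lit ^ ! ! lit :: B :: A ^ S
lit ^ ! ! lit :: lit :: A ^ S
lit ^ ! ! lit :: lit :: B ^ S
lit ^ ! ! lit :: lit :: lit ^ S
lit ^ ! ! lit :: lit :: lit ^ A
lit ^ ! ! lit :: lit :: lit ^ B
lit ^ ! ! lit :: lit :: lit ^ lit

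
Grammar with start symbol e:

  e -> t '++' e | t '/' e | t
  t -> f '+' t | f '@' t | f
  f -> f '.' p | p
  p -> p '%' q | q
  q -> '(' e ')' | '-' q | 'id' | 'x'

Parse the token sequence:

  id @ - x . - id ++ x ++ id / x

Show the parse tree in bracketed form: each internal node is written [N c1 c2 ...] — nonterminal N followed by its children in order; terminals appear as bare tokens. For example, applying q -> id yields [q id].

[e [t [f [p [q id]]] @ [t [f [f [p [q - [q x]]]] . [p [q - [q id]]]]]] ++ [e [t [f [p [q x]]]] ++ [e [t [f [p [q id]]]] / [e [t [f [p [q x]]]]]]]]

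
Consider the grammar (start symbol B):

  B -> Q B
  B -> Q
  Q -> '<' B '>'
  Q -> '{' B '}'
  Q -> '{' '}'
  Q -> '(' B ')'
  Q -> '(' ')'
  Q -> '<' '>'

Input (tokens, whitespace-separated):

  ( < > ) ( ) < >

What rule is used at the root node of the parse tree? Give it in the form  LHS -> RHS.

B -> Q B

[B [Q ( [B [Q < >]] )] [B [Q ( )] [B [Q < >]]]]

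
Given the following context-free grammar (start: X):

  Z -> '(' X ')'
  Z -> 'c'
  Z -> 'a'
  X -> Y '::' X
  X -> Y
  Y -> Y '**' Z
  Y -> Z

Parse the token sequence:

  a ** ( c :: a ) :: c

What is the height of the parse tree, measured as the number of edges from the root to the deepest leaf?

[X [Y [Y [Z a]] ** [Z ( [X [Y [Z c]] :: [X [Y [Z a]]]] )]] :: [X [Y [Z c]]]]

7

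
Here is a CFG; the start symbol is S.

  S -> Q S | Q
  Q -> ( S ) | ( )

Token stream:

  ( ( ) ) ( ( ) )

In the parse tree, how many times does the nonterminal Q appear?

[S [Q ( [S [Q ( )]] )] [S [Q ( [S [Q ( )]] )]]]

4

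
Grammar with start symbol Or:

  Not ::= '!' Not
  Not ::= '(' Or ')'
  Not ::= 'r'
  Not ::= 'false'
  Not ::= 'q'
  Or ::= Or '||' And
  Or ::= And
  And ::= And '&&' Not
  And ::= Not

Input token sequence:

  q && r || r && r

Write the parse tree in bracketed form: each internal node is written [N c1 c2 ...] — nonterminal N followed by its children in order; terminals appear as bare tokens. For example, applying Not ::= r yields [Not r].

[Or [Or [And [And [Not q]] && [Not r]]] || [And [And [Not r]] && [Not r]]]

Or
Or || And
And || And
And && Not || And
Not && Not || And
q && Not || And
q && r || And
q && r || And && Not
q && r || Not && Not
q && r || r && Not
q && r || r && r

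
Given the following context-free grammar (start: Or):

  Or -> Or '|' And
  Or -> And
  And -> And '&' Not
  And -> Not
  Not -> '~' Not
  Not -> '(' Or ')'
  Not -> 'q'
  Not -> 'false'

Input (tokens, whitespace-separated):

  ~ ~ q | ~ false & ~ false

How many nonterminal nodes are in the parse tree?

12

[Or [Or [And [Not ~ [Not ~ [Not q]]]]] | [And [And [Not ~ [Not false]]] & [Not ~ [Not false]]]]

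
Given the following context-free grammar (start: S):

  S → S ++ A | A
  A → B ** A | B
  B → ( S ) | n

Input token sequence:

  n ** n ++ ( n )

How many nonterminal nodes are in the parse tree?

[S [S [A [B n] ** [A [B n]]]] ++ [A [B ( [S [A [B n]]] )]]]

11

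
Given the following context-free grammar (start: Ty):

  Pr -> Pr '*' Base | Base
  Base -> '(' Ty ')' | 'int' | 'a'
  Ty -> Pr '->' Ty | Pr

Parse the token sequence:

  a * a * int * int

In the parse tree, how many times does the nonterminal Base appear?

[Ty [Pr [Pr [Pr [Pr [Base a]] * [Base a]] * [Base int]] * [Base int]]]

4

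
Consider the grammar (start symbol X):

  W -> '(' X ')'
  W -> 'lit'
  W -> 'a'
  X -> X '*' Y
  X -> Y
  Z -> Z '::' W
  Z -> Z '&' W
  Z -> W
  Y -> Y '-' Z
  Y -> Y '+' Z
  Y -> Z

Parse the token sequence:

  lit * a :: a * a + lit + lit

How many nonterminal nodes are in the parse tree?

[X [X [X [Y [Z [W lit]]]] * [Y [Z [Z [W a]] :: [W a]]]] * [Y [Y [Y [Z [W a]]] + [Z [W lit]]] + [Z [W lit]]]]

20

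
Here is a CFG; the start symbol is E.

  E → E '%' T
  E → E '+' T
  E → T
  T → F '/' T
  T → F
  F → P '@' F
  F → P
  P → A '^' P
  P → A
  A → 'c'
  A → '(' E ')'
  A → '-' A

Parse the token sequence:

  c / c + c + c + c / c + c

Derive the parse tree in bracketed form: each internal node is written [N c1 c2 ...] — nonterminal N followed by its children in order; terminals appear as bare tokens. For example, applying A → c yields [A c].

[E [E [E [E [E [T [F [P [A c]]] / [T [F [P [A c]]]]]] + [T [F [P [A c]]]]] + [T [F [P [A c]]]]] + [T [F [P [A c]]] / [T [F [P [A c]]]]]] + [T [F [P [A c]]]]]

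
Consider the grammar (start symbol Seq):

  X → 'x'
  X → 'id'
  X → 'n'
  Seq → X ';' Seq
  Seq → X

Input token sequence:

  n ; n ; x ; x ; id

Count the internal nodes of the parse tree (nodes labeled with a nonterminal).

[Seq [X n] ; [Seq [X n] ; [Seq [X x] ; [Seq [X x] ; [Seq [X id]]]]]]

10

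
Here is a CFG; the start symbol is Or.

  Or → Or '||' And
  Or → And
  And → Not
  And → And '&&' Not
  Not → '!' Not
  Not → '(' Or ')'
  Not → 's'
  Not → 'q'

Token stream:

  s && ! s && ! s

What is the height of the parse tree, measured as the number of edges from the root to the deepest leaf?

5

[Or [And [And [And [Not s]] && [Not ! [Not s]]] && [Not ! [Not s]]]]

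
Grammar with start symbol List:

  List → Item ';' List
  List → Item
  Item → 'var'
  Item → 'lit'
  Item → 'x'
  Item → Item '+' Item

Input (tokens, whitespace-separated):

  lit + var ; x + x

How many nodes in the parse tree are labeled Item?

6

[List [Item [Item lit] + [Item var]] ; [List [Item [Item x] + [Item x]]]]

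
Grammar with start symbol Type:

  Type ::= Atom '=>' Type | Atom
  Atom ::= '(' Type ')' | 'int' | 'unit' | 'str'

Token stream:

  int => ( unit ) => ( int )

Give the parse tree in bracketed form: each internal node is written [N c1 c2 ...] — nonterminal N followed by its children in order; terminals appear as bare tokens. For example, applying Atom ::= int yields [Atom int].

Type
Atom => Type
int => Type
int => Atom => Type
int => ( Type ) => Type
int => ( Atom ) => Type
int => ( unit ) => Type
int => ( unit ) => Atom
int => ( unit ) => ( Type )
int => ( unit ) => ( Atom )
int => ( unit ) => ( int )

[Type [Atom int] => [Type [Atom ( [Type [Atom unit]] )] => [Type [Atom ( [Type [Atom int]] )]]]]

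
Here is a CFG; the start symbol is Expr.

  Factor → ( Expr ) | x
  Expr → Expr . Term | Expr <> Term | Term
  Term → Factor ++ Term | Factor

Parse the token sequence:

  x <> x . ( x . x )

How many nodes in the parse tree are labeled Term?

5

[Expr [Expr [Expr [Term [Factor x]]] <> [Term [Factor x]]] . [Term [Factor ( [Expr [Expr [Term [Factor x]]] . [Term [Factor x]]] )]]]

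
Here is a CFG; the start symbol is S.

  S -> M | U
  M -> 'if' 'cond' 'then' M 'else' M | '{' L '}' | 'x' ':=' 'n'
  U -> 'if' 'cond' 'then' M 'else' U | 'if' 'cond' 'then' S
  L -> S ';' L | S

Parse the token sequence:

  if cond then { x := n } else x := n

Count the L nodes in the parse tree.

[S [M if cond then [M { [L [S [M x := n]]] }] else [M x := n]]]

1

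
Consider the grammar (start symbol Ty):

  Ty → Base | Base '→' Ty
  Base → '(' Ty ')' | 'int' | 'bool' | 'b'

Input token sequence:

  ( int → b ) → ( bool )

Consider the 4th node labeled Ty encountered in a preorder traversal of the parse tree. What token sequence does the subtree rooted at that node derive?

[Ty [Base ( [Ty [Base int] → [Ty [Base b]]] )] → [Ty [Base ( [Ty [Base bool]] )]]]

( bool )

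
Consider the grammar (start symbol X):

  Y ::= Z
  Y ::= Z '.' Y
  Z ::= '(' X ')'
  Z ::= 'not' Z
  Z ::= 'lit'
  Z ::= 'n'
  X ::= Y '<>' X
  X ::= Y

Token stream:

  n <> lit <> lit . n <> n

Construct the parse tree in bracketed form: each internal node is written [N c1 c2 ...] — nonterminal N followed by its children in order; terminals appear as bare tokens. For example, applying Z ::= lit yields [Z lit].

X
Y <> X
Z <> X
n <> X
n <> Y <> X
n <> Z <> X
n <> lit <> X
n <> lit <> Y <> X
n <> lit <> Z . Y <> X
n <> lit <> lit . Y <> X
n <> lit <> lit . Z <> X
n <> lit <> lit . n <> X
n <> lit <> lit . n <> Y
n <> lit <> lit . n <> Z
n <> lit <> lit . n <> n

[X [Y [Z n]] <> [X [Y [Z lit]] <> [X [Y [Z lit] . [Y [Z n]]] <> [X [Y [Z n]]]]]]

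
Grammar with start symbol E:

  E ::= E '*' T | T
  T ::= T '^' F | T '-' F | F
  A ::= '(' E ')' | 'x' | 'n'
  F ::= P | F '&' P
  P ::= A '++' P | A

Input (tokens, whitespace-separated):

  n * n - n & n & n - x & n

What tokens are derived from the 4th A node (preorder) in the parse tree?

[E [E [T [F [P [A n]]]]] * [T [T [T [F [P [A n]]]] - [F [F [F [P [A n]]] & [P [A n]]] & [P [A n]]]] - [F [F [P [A x]]] & [P [A n]]]]]

n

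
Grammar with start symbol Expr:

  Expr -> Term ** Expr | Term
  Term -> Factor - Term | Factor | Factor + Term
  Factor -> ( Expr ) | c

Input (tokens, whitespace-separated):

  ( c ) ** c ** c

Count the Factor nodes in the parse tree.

[Expr [Term [Factor ( [Expr [Term [Factor c]]] )]] ** [Expr [Term [Factor c]] ** [Expr [Term [Factor c]]]]]

4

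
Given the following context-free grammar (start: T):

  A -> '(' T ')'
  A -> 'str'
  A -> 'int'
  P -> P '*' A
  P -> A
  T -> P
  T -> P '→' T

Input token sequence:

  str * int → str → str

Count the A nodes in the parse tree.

[T [P [P [A str]] * [A int]] → [T [P [A str]] → [T [P [A str]]]]]

4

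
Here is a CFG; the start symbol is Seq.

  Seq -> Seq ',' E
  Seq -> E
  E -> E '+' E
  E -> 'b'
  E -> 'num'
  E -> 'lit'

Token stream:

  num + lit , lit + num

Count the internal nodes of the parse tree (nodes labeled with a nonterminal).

[Seq [Seq [E [E num] + [E lit]]] , [E [E lit] + [E num]]]

8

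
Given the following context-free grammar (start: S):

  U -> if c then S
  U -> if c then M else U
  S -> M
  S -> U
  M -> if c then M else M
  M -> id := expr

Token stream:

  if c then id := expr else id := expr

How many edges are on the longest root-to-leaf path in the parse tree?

[S [M if c then [M id := expr] else [M id := expr]]]

3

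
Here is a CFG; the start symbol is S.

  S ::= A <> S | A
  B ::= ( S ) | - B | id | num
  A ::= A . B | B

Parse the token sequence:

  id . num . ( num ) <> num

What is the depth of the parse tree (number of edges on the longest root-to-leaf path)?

6

[S [A [A [A [B id]] . [B num]] . [B ( [S [A [B num]]] )]] <> [S [A [B num]]]]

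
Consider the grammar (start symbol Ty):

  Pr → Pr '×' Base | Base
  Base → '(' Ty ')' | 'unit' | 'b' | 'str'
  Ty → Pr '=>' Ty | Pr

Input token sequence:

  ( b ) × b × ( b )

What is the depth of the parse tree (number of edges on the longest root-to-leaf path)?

8

[Ty [Pr [Pr [Pr [Base ( [Ty [Pr [Base b]]] )]] × [Base b]] × [Base ( [Ty [Pr [Base b]]] )]]]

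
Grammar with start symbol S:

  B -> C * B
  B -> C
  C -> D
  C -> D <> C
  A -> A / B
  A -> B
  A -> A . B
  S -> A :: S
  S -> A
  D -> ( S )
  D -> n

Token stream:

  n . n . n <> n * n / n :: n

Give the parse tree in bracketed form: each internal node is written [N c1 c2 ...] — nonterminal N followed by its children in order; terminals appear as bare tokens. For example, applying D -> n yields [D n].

[S [A [A [A [A [B [C [D n]]]] . [B [C [D n]]]] . [B [C [D n] <> [C [D n]]] * [B [C [D n]]]]] / [B [C [D n]]]] :: [S [A [B [C [D n]]]]]]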